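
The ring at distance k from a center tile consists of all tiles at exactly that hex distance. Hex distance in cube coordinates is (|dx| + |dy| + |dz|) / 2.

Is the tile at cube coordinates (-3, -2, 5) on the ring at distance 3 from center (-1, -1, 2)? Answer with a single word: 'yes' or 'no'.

Answer: yes

Derivation:
|px - cx| = |-3 - (-1)| = 2
|py - cy| = |-2 - (-1)| = 1
|pz - cz| = |5 - 2| = 3
distance = (2+1+3)/2 = 6/2 = 3
radius = 3; distance == radius -> yes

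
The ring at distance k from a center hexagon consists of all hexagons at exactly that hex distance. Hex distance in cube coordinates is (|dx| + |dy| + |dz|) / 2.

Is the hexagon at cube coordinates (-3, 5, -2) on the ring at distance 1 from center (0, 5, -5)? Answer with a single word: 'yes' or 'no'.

|px - cx| = |-3 - 0| = 3
|py - cy| = |5 - 5| = 0
|pz - cz| = |-2 - (-5)| = 3
distance = (3+0+3)/2 = 6/2 = 3
radius = 1; distance != radius -> no

Answer: no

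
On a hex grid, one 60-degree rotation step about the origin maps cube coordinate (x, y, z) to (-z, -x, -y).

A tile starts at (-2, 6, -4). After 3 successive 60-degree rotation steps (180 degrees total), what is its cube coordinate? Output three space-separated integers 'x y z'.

Answer: 2 -6 4

Derivation:
Start: (-2, 6, -4)
Step 1: (-2, 6, -4) -> (-(-4), -(-2), -(6)) = (4, 2, -6)
Step 2: (4, 2, -6) -> (-(-6), -(4), -(2)) = (6, -4, -2)
Step 3: (6, -4, -2) -> (-(-2), -(6), -(-4)) = (2, -6, 4)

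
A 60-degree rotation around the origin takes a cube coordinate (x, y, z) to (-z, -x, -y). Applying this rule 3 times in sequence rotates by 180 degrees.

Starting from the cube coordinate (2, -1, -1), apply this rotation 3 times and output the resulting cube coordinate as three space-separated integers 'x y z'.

Answer: -2 1 1

Derivation:
Start: (2, -1, -1)
Step 1: (2, -1, -1) -> (-(-1), -(2), -(-1)) = (1, -2, 1)
Step 2: (1, -2, 1) -> (-(1), -(1), -(-2)) = (-1, -1, 2)
Step 3: (-1, -1, 2) -> (-(2), -(-1), -(-1)) = (-2, 1, 1)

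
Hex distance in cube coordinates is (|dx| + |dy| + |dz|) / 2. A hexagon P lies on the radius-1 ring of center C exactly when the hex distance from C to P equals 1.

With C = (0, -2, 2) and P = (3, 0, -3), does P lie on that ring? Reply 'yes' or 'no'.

|px - cx| = |3 - 0| = 3
|py - cy| = |0 - (-2)| = 2
|pz - cz| = |-3 - 2| = 5
distance = (3+2+5)/2 = 10/2 = 5
radius = 1; distance != radius -> no

Answer: no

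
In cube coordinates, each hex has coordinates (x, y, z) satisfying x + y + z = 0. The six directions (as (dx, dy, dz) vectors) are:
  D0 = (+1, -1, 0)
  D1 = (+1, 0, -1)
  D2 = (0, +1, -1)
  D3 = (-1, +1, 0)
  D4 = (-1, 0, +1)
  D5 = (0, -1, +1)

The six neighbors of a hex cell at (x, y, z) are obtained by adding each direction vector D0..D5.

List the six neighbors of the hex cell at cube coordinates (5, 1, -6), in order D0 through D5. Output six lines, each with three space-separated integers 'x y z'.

Center: (5, 1, -6). Add each direction:
  D0: (5, 1, -6) + (1, -1, 0) = (6, 0, -6)
  D1: (5, 1, -6) + (1, 0, -1) = (6, 1, -7)
  D2: (5, 1, -6) + (0, 1, -1) = (5, 2, -7)
  D3: (5, 1, -6) + (-1, 1, 0) = (4, 2, -6)
  D4: (5, 1, -6) + (-1, 0, 1) = (4, 1, -5)
  D5: (5, 1, -6) + (0, -1, 1) = (5, 0, -5)

Answer: 6 0 -6
6 1 -7
5 2 -7
4 2 -6
4 1 -5
5 0 -5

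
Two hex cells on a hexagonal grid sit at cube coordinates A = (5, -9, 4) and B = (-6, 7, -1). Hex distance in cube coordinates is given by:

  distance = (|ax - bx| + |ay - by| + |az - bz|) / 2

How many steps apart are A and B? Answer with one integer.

|ax - bx| = |5 - (-6)| = 11
|ay - by| = |-9 - 7| = 16
|az - bz| = |4 - (-1)| = 5
distance = (11 + 16 + 5) / 2 = 32 / 2 = 16

Answer: 16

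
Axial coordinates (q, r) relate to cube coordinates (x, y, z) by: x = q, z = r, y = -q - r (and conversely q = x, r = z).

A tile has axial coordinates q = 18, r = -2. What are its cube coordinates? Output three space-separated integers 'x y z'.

Answer: 18 -16 -2

Derivation:
x = q = 18
z = r = -2
y = -x - z = -(18) - (-2) = -16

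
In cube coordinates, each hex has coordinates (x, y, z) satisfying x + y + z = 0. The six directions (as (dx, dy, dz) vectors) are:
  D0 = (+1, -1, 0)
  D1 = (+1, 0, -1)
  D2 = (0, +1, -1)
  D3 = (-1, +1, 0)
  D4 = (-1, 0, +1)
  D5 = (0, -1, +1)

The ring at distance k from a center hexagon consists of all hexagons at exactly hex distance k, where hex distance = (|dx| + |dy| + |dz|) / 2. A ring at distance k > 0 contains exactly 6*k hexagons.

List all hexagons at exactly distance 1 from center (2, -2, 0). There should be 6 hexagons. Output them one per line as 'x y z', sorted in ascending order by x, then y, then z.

Walk ring at distance 1 from (2, -2, 0):
Start at center + D4*1 = (1, -2, 1)
  hex 0: (1, -2, 1)
  hex 1: (2, -3, 1)
  hex 2: (3, -3, 0)
  hex 3: (3, -2, -1)
  hex 4: (2, -1, -1)
  hex 5: (1, -1, 0)
Sorted: 6 hexes.

Answer: 1 -2 1
1 -1 0
2 -3 1
2 -1 -1
3 -3 0
3 -2 -1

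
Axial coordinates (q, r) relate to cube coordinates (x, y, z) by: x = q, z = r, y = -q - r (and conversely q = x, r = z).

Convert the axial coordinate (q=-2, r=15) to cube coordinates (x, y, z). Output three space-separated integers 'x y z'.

Answer: -2 -13 15

Derivation:
x = q = -2
z = r = 15
y = -x - z = -(-2) - (15) = -13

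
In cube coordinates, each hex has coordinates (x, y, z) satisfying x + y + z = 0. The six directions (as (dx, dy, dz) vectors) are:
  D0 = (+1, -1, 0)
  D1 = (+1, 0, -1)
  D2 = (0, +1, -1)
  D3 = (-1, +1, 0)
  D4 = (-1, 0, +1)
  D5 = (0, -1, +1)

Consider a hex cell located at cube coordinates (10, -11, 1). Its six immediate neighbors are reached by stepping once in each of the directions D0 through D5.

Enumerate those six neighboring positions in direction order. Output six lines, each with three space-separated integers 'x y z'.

Answer: 11 -12 1
11 -11 0
10 -10 0
9 -10 1
9 -11 2
10 -12 2

Derivation:
Center: (10, -11, 1). Add each direction:
  D0: (10, -11, 1) + (1, -1, 0) = (11, -12, 1)
  D1: (10, -11, 1) + (1, 0, -1) = (11, -11, 0)
  D2: (10, -11, 1) + (0, 1, -1) = (10, -10, 0)
  D3: (10, -11, 1) + (-1, 1, 0) = (9, -10, 1)
  D4: (10, -11, 1) + (-1, 0, 1) = (9, -11, 2)
  D5: (10, -11, 1) + (0, -1, 1) = (10, -12, 2)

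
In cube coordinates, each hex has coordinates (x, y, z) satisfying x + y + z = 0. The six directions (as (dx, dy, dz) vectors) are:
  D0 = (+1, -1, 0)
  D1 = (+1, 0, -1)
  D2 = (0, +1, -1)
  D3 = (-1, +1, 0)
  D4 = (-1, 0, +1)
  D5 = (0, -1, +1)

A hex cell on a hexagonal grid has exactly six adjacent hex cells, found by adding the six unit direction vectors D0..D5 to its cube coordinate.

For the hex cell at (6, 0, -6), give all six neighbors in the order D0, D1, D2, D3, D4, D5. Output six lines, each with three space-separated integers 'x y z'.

Answer: 7 -1 -6
7 0 -7
6 1 -7
5 1 -6
5 0 -5
6 -1 -5

Derivation:
Center: (6, 0, -6). Add each direction:
  D0: (6, 0, -6) + (1, -1, 0) = (7, -1, -6)
  D1: (6, 0, -6) + (1, 0, -1) = (7, 0, -7)
  D2: (6, 0, -6) + (0, 1, -1) = (6, 1, -7)
  D3: (6, 0, -6) + (-1, 1, 0) = (5, 1, -6)
  D4: (6, 0, -6) + (-1, 0, 1) = (5, 0, -5)
  D5: (6, 0, -6) + (0, -1, 1) = (6, -1, -5)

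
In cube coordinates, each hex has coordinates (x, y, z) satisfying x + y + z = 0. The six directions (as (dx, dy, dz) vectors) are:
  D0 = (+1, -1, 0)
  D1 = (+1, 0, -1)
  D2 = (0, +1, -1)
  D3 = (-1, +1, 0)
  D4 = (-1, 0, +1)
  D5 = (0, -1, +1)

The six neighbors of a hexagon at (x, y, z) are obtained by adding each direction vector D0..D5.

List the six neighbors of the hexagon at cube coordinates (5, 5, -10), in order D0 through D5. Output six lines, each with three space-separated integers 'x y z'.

Answer: 6 4 -10
6 5 -11
5 6 -11
4 6 -10
4 5 -9
5 4 -9

Derivation:
Center: (5, 5, -10). Add each direction:
  D0: (5, 5, -10) + (1, -1, 0) = (6, 4, -10)
  D1: (5, 5, -10) + (1, 0, -1) = (6, 5, -11)
  D2: (5, 5, -10) + (0, 1, -1) = (5, 6, -11)
  D3: (5, 5, -10) + (-1, 1, 0) = (4, 6, -10)
  D4: (5, 5, -10) + (-1, 0, 1) = (4, 5, -9)
  D5: (5, 5, -10) + (0, -1, 1) = (5, 4, -9)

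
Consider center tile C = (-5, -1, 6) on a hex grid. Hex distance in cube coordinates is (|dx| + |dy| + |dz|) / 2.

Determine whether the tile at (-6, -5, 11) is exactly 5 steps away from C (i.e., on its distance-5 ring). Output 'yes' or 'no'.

|px - cx| = |-6 - (-5)| = 1
|py - cy| = |-5 - (-1)| = 4
|pz - cz| = |11 - 6| = 5
distance = (1+4+5)/2 = 10/2 = 5
radius = 5; distance == radius -> yes

Answer: yes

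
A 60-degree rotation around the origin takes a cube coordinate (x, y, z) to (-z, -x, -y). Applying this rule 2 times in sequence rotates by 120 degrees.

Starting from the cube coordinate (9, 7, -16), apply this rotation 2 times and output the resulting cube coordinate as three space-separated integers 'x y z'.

Answer: 7 -16 9

Derivation:
Start: (9, 7, -16)
Step 1: (9, 7, -16) -> (-(-16), -(9), -(7)) = (16, -9, -7)
Step 2: (16, -9, -7) -> (-(-7), -(16), -(-9)) = (7, -16, 9)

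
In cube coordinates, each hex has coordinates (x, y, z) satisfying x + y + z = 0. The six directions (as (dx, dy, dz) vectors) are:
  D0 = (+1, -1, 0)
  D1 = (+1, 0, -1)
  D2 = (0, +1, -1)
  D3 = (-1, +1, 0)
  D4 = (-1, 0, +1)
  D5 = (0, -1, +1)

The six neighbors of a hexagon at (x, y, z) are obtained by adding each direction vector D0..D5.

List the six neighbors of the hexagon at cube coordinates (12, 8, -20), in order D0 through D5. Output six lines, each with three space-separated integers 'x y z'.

Center: (12, 8, -20). Add each direction:
  D0: (12, 8, -20) + (1, -1, 0) = (13, 7, -20)
  D1: (12, 8, -20) + (1, 0, -1) = (13, 8, -21)
  D2: (12, 8, -20) + (0, 1, -1) = (12, 9, -21)
  D3: (12, 8, -20) + (-1, 1, 0) = (11, 9, -20)
  D4: (12, 8, -20) + (-1, 0, 1) = (11, 8, -19)
  D5: (12, 8, -20) + (0, -1, 1) = (12, 7, -19)

Answer: 13 7 -20
13 8 -21
12 9 -21
11 9 -20
11 8 -19
12 7 -19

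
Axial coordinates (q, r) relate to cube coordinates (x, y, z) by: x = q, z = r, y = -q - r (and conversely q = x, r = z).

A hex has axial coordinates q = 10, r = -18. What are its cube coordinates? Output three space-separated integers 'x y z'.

x = q = 10
z = r = -18
y = -x - z = -(10) - (-18) = 8

Answer: 10 8 -18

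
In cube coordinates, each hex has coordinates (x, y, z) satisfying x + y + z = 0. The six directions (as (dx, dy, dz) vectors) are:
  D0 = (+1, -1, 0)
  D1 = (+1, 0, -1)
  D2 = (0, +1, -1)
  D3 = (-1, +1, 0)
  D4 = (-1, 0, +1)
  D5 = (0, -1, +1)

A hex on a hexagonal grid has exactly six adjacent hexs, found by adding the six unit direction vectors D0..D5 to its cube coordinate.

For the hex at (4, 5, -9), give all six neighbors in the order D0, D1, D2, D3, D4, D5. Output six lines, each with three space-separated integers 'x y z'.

Answer: 5 4 -9
5 5 -10
4 6 -10
3 6 -9
3 5 -8
4 4 -8

Derivation:
Center: (4, 5, -9). Add each direction:
  D0: (4, 5, -9) + (1, -1, 0) = (5, 4, -9)
  D1: (4, 5, -9) + (1, 0, -1) = (5, 5, -10)
  D2: (4, 5, -9) + (0, 1, -1) = (4, 6, -10)
  D3: (4, 5, -9) + (-1, 1, 0) = (3, 6, -9)
  D4: (4, 5, -9) + (-1, 0, 1) = (3, 5, -8)
  D5: (4, 5, -9) + (0, -1, 1) = (4, 4, -8)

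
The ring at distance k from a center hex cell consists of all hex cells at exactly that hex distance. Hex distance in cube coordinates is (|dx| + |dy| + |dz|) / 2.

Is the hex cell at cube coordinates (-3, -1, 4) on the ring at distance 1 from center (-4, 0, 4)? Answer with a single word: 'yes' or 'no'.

|px - cx| = |-3 - (-4)| = 1
|py - cy| = |-1 - 0| = 1
|pz - cz| = |4 - 4| = 0
distance = (1+1+0)/2 = 2/2 = 1
radius = 1; distance == radius -> yes

Answer: yes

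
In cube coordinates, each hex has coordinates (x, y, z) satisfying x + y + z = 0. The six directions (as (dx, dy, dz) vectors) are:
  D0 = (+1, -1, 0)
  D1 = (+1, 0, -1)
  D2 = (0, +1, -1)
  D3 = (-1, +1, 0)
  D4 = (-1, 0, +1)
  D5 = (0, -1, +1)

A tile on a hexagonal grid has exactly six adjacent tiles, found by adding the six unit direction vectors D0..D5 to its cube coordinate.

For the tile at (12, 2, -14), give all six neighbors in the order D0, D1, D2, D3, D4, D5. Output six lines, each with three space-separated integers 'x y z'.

Answer: 13 1 -14
13 2 -15
12 3 -15
11 3 -14
11 2 -13
12 1 -13

Derivation:
Center: (12, 2, -14). Add each direction:
  D0: (12, 2, -14) + (1, -1, 0) = (13, 1, -14)
  D1: (12, 2, -14) + (1, 0, -1) = (13, 2, -15)
  D2: (12, 2, -14) + (0, 1, -1) = (12, 3, -15)
  D3: (12, 2, -14) + (-1, 1, 0) = (11, 3, -14)
  D4: (12, 2, -14) + (-1, 0, 1) = (11, 2, -13)
  D5: (12, 2, -14) + (0, -1, 1) = (12, 1, -13)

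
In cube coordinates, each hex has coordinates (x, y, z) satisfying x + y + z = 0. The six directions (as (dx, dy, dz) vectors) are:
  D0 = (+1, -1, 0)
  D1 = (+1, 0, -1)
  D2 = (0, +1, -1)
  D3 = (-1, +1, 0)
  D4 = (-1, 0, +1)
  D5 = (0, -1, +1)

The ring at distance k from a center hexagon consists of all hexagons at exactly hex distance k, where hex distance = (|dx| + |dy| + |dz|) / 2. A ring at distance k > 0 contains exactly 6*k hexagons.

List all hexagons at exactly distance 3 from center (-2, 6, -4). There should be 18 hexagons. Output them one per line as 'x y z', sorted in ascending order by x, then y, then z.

Walk ring at distance 3 from (-2, 6, -4):
Start at center + D4*3 = (-5, 6, -1)
  hex 0: (-5, 6, -1)
  hex 1: (-4, 5, -1)
  hex 2: (-3, 4, -1)
  hex 3: (-2, 3, -1)
  hex 4: (-1, 3, -2)
  hex 5: (0, 3, -3)
  hex 6: (1, 3, -4)
  hex 7: (1, 4, -5)
  hex 8: (1, 5, -6)
  hex 9: (1, 6, -7)
  hex 10: (0, 7, -7)
  hex 11: (-1, 8, -7)
  hex 12: (-2, 9, -7)
  hex 13: (-3, 9, -6)
  hex 14: (-4, 9, -5)
  hex 15: (-5, 9, -4)
  hex 16: (-5, 8, -3)
  hex 17: (-5, 7, -2)
Sorted: 18 hexes.

Answer: -5 6 -1
-5 7 -2
-5 8 -3
-5 9 -4
-4 5 -1
-4 9 -5
-3 4 -1
-3 9 -6
-2 3 -1
-2 9 -7
-1 3 -2
-1 8 -7
0 3 -3
0 7 -7
1 3 -4
1 4 -5
1 5 -6
1 6 -7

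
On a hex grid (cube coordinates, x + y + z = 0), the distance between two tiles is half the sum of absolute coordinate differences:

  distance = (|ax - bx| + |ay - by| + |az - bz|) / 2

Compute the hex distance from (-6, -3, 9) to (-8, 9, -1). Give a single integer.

|ax - bx| = |-6 - (-8)| = 2
|ay - by| = |-3 - 9| = 12
|az - bz| = |9 - (-1)| = 10
distance = (2 + 12 + 10) / 2 = 24 / 2 = 12

Answer: 12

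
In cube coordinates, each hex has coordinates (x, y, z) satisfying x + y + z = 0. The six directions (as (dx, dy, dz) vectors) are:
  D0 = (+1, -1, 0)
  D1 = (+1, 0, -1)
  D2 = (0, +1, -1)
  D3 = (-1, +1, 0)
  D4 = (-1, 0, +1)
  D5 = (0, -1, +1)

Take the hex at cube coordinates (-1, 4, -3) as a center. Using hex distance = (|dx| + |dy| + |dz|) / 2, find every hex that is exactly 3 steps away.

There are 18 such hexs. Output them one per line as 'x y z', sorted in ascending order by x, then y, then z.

Answer: -4 4 0
-4 5 -1
-4 6 -2
-4 7 -3
-3 3 0
-3 7 -4
-2 2 0
-2 7 -5
-1 1 0
-1 7 -6
0 1 -1
0 6 -6
1 1 -2
1 5 -6
2 1 -3
2 2 -4
2 3 -5
2 4 -6

Derivation:
Walk ring at distance 3 from (-1, 4, -3):
Start at center + D4*3 = (-4, 4, 0)
  hex 0: (-4, 4, 0)
  hex 1: (-3, 3, 0)
  hex 2: (-2, 2, 0)
  hex 3: (-1, 1, 0)
  hex 4: (0, 1, -1)
  hex 5: (1, 1, -2)
  hex 6: (2, 1, -3)
  hex 7: (2, 2, -4)
  hex 8: (2, 3, -5)
  hex 9: (2, 4, -6)
  hex 10: (1, 5, -6)
  hex 11: (0, 6, -6)
  hex 12: (-1, 7, -6)
  hex 13: (-2, 7, -5)
  hex 14: (-3, 7, -4)
  hex 15: (-4, 7, -3)
  hex 16: (-4, 6, -2)
  hex 17: (-4, 5, -1)
Sorted: 18 hexes.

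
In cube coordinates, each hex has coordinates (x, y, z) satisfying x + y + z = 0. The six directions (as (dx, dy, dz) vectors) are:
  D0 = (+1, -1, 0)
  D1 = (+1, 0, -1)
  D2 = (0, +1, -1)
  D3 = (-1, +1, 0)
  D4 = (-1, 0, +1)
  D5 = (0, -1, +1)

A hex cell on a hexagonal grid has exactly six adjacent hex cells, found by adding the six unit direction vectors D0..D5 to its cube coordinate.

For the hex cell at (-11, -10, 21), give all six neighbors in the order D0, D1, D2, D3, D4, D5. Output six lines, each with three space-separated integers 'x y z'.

Center: (-11, -10, 21). Add each direction:
  D0: (-11, -10, 21) + (1, -1, 0) = (-10, -11, 21)
  D1: (-11, -10, 21) + (1, 0, -1) = (-10, -10, 20)
  D2: (-11, -10, 21) + (0, 1, -1) = (-11, -9, 20)
  D3: (-11, -10, 21) + (-1, 1, 0) = (-12, -9, 21)
  D4: (-11, -10, 21) + (-1, 0, 1) = (-12, -10, 22)
  D5: (-11, -10, 21) + (0, -1, 1) = (-11, -11, 22)

Answer: -10 -11 21
-10 -10 20
-11 -9 20
-12 -9 21
-12 -10 22
-11 -11 22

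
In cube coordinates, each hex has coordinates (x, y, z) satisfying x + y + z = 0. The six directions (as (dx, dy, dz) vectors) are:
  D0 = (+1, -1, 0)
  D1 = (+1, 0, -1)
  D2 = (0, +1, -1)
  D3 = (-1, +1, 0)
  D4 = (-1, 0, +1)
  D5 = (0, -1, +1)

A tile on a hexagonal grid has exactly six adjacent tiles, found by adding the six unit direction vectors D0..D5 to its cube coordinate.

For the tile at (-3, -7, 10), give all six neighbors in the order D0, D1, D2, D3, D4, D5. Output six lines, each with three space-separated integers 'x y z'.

Center: (-3, -7, 10). Add each direction:
  D0: (-3, -7, 10) + (1, -1, 0) = (-2, -8, 10)
  D1: (-3, -7, 10) + (1, 0, -1) = (-2, -7, 9)
  D2: (-3, -7, 10) + (0, 1, -1) = (-3, -6, 9)
  D3: (-3, -7, 10) + (-1, 1, 0) = (-4, -6, 10)
  D4: (-3, -7, 10) + (-1, 0, 1) = (-4, -7, 11)
  D5: (-3, -7, 10) + (0, -1, 1) = (-3, -8, 11)

Answer: -2 -8 10
-2 -7 9
-3 -6 9
-4 -6 10
-4 -7 11
-3 -8 11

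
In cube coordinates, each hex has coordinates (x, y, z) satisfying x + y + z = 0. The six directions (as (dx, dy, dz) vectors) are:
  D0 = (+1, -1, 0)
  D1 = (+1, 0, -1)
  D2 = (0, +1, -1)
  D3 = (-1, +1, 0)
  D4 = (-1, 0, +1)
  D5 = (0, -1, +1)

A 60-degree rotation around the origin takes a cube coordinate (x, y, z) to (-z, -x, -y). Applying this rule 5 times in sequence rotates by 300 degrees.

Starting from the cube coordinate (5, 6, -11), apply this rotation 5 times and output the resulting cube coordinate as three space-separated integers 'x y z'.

Start: (5, 6, -11)
Step 1: (5, 6, -11) -> (-(-11), -(5), -(6)) = (11, -5, -6)
Step 2: (11, -5, -6) -> (-(-6), -(11), -(-5)) = (6, -11, 5)
Step 3: (6, -11, 5) -> (-(5), -(6), -(-11)) = (-5, -6, 11)
Step 4: (-5, -6, 11) -> (-(11), -(-5), -(-6)) = (-11, 5, 6)
Step 5: (-11, 5, 6) -> (-(6), -(-11), -(5)) = (-6, 11, -5)

Answer: -6 11 -5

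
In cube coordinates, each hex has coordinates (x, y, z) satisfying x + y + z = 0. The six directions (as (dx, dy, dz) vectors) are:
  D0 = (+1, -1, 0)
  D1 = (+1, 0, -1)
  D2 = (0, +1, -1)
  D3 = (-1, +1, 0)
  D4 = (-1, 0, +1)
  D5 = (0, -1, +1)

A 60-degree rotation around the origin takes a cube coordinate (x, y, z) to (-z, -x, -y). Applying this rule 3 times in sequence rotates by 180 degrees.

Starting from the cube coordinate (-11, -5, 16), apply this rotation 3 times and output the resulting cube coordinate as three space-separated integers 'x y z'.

Start: (-11, -5, 16)
Step 1: (-11, -5, 16) -> (-(16), -(-11), -(-5)) = (-16, 11, 5)
Step 2: (-16, 11, 5) -> (-(5), -(-16), -(11)) = (-5, 16, -11)
Step 3: (-5, 16, -11) -> (-(-11), -(-5), -(16)) = (11, 5, -16)

Answer: 11 5 -16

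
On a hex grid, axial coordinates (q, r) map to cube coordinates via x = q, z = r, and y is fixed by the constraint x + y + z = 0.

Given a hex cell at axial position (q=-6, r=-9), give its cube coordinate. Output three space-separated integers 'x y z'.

Answer: -6 15 -9

Derivation:
x = q = -6
z = r = -9
y = -x - z = -(-6) - (-9) = 15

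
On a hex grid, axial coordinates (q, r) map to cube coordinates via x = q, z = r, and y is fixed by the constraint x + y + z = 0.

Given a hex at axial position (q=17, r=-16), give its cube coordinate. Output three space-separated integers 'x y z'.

x = q = 17
z = r = -16
y = -x - z = -(17) - (-16) = -1

Answer: 17 -1 -16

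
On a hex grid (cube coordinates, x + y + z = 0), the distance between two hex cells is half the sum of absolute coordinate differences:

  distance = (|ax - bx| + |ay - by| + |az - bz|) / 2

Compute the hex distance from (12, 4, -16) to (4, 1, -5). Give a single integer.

Answer: 11

Derivation:
|ax - bx| = |12 - 4| = 8
|ay - by| = |4 - 1| = 3
|az - bz| = |-16 - (-5)| = 11
distance = (8 + 3 + 11) / 2 = 22 / 2 = 11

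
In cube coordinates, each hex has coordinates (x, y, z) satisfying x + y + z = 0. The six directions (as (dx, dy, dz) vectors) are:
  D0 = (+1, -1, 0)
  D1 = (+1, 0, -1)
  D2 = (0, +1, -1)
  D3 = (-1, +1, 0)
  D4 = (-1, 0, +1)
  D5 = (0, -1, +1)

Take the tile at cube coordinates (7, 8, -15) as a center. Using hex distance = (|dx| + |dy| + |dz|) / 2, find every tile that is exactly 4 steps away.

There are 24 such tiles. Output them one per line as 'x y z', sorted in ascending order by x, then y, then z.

Walk ring at distance 4 from (7, 8, -15):
Start at center + D4*4 = (3, 8, -11)
  hex 0: (3, 8, -11)
  hex 1: (4, 7, -11)
  hex 2: (5, 6, -11)
  hex 3: (6, 5, -11)
  hex 4: (7, 4, -11)
  hex 5: (8, 4, -12)
  hex 6: (9, 4, -13)
  hex 7: (10, 4, -14)
  hex 8: (11, 4, -15)
  hex 9: (11, 5, -16)
  hex 10: (11, 6, -17)
  hex 11: (11, 7, -18)
  hex 12: (11, 8, -19)
  hex 13: (10, 9, -19)
  hex 14: (9, 10, -19)
  hex 15: (8, 11, -19)
  hex 16: (7, 12, -19)
  hex 17: (6, 12, -18)
  hex 18: (5, 12, -17)
  hex 19: (4, 12, -16)
  hex 20: (3, 12, -15)
  hex 21: (3, 11, -14)
  hex 22: (3, 10, -13)
  hex 23: (3, 9, -12)
Sorted: 24 hexes.

Answer: 3 8 -11
3 9 -12
3 10 -13
3 11 -14
3 12 -15
4 7 -11
4 12 -16
5 6 -11
5 12 -17
6 5 -11
6 12 -18
7 4 -11
7 12 -19
8 4 -12
8 11 -19
9 4 -13
9 10 -19
10 4 -14
10 9 -19
11 4 -15
11 5 -16
11 6 -17
11 7 -18
11 8 -19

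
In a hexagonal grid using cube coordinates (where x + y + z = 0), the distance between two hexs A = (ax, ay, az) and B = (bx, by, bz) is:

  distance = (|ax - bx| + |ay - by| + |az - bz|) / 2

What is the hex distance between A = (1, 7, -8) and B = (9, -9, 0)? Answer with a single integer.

|ax - bx| = |1 - 9| = 8
|ay - by| = |7 - (-9)| = 16
|az - bz| = |-8 - 0| = 8
distance = (8 + 16 + 8) / 2 = 32 / 2 = 16

Answer: 16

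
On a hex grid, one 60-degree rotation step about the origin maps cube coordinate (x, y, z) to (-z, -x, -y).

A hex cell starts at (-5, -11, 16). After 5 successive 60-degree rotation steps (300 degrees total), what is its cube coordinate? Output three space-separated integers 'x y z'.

Answer: 11 -16 5

Derivation:
Start: (-5, -11, 16)
Step 1: (-5, -11, 16) -> (-(16), -(-5), -(-11)) = (-16, 5, 11)
Step 2: (-16, 5, 11) -> (-(11), -(-16), -(5)) = (-11, 16, -5)
Step 3: (-11, 16, -5) -> (-(-5), -(-11), -(16)) = (5, 11, -16)
Step 4: (5, 11, -16) -> (-(-16), -(5), -(11)) = (16, -5, -11)
Step 5: (16, -5, -11) -> (-(-11), -(16), -(-5)) = (11, -16, 5)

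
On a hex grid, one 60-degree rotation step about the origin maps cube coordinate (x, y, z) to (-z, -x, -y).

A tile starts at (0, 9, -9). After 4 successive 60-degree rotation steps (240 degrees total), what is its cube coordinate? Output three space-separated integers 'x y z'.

Answer: -9 0 9

Derivation:
Start: (0, 9, -9)
Step 1: (0, 9, -9) -> (-(-9), -(0), -(9)) = (9, 0, -9)
Step 2: (9, 0, -9) -> (-(-9), -(9), -(0)) = (9, -9, 0)
Step 3: (9, -9, 0) -> (-(0), -(9), -(-9)) = (0, -9, 9)
Step 4: (0, -9, 9) -> (-(9), -(0), -(-9)) = (-9, 0, 9)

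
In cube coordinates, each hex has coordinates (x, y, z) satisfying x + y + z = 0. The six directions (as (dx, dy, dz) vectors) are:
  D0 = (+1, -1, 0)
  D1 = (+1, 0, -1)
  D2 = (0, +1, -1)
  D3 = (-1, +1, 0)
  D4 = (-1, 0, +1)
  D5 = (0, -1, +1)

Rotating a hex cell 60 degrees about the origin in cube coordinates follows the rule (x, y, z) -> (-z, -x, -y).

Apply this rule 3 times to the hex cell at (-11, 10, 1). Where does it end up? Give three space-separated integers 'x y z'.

Answer: 11 -10 -1

Derivation:
Start: (-11, 10, 1)
Step 1: (-11, 10, 1) -> (-(1), -(-11), -(10)) = (-1, 11, -10)
Step 2: (-1, 11, -10) -> (-(-10), -(-1), -(11)) = (10, 1, -11)
Step 3: (10, 1, -11) -> (-(-11), -(10), -(1)) = (11, -10, -1)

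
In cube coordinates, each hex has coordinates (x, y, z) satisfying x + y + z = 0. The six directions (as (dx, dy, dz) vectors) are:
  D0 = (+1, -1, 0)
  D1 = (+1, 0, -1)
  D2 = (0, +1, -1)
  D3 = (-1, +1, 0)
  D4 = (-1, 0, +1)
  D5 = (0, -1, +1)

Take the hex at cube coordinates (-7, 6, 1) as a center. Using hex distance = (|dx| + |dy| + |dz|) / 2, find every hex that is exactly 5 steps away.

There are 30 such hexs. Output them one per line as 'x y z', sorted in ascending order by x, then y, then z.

Walk ring at distance 5 from (-7, 6, 1):
Start at center + D4*5 = (-12, 6, 6)
  hex 0: (-12, 6, 6)
  hex 1: (-11, 5, 6)
  hex 2: (-10, 4, 6)
  hex 3: (-9, 3, 6)
  hex 4: (-8, 2, 6)
  hex 5: (-7, 1, 6)
  hex 6: (-6, 1, 5)
  hex 7: (-5, 1, 4)
  hex 8: (-4, 1, 3)
  hex 9: (-3, 1, 2)
  hex 10: (-2, 1, 1)
  hex 11: (-2, 2, 0)
  hex 12: (-2, 3, -1)
  hex 13: (-2, 4, -2)
  hex 14: (-2, 5, -3)
  hex 15: (-2, 6, -4)
  hex 16: (-3, 7, -4)
  hex 17: (-4, 8, -4)
  hex 18: (-5, 9, -4)
  hex 19: (-6, 10, -4)
  hex 20: (-7, 11, -4)
  hex 21: (-8, 11, -3)
  hex 22: (-9, 11, -2)
  hex 23: (-10, 11, -1)
  hex 24: (-11, 11, 0)
  hex 25: (-12, 11, 1)
  hex 26: (-12, 10, 2)
  hex 27: (-12, 9, 3)
  hex 28: (-12, 8, 4)
  hex 29: (-12, 7, 5)
Sorted: 30 hexes.

Answer: -12 6 6
-12 7 5
-12 8 4
-12 9 3
-12 10 2
-12 11 1
-11 5 6
-11 11 0
-10 4 6
-10 11 -1
-9 3 6
-9 11 -2
-8 2 6
-8 11 -3
-7 1 6
-7 11 -4
-6 1 5
-6 10 -4
-5 1 4
-5 9 -4
-4 1 3
-4 8 -4
-3 1 2
-3 7 -4
-2 1 1
-2 2 0
-2 3 -1
-2 4 -2
-2 5 -3
-2 6 -4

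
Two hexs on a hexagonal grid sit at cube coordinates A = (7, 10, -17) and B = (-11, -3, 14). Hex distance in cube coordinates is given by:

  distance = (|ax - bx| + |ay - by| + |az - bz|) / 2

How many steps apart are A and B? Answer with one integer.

|ax - bx| = |7 - (-11)| = 18
|ay - by| = |10 - (-3)| = 13
|az - bz| = |-17 - 14| = 31
distance = (18 + 13 + 31) / 2 = 62 / 2 = 31

Answer: 31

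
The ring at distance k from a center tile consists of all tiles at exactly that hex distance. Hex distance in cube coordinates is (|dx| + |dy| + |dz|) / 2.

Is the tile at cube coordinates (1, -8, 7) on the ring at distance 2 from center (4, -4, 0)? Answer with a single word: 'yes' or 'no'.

Answer: no

Derivation:
|px - cx| = |1 - 4| = 3
|py - cy| = |-8 - (-4)| = 4
|pz - cz| = |7 - 0| = 7
distance = (3+4+7)/2 = 14/2 = 7
radius = 2; distance != radius -> no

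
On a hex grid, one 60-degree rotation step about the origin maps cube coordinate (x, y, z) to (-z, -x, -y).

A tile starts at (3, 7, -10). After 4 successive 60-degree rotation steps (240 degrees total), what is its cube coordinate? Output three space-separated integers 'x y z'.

Start: (3, 7, -10)
Step 1: (3, 7, -10) -> (-(-10), -(3), -(7)) = (10, -3, -7)
Step 2: (10, -3, -7) -> (-(-7), -(10), -(-3)) = (7, -10, 3)
Step 3: (7, -10, 3) -> (-(3), -(7), -(-10)) = (-3, -7, 10)
Step 4: (-3, -7, 10) -> (-(10), -(-3), -(-7)) = (-10, 3, 7)

Answer: -10 3 7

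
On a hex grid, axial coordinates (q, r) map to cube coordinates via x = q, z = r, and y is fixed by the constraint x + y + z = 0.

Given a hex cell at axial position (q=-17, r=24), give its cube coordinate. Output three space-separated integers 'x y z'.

Answer: -17 -7 24

Derivation:
x = q = -17
z = r = 24
y = -x - z = -(-17) - (24) = -7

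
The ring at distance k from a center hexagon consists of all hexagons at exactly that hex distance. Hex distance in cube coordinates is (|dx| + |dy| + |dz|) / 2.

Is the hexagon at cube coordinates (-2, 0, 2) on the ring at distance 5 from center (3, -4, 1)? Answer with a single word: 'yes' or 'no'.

Answer: yes

Derivation:
|px - cx| = |-2 - 3| = 5
|py - cy| = |0 - (-4)| = 4
|pz - cz| = |2 - 1| = 1
distance = (5+4+1)/2 = 10/2 = 5
radius = 5; distance == radius -> yes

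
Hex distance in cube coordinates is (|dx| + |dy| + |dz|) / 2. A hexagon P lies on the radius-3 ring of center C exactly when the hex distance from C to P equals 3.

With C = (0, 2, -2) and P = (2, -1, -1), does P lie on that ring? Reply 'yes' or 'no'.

Answer: yes

Derivation:
|px - cx| = |2 - 0| = 2
|py - cy| = |-1 - 2| = 3
|pz - cz| = |-1 - (-2)| = 1
distance = (2+3+1)/2 = 6/2 = 3
radius = 3; distance == radius -> yes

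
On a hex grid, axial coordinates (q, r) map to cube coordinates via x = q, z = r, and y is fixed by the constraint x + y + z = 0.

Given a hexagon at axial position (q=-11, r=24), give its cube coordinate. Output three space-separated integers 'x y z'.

x = q = -11
z = r = 24
y = -x - z = -(-11) - (24) = -13

Answer: -11 -13 24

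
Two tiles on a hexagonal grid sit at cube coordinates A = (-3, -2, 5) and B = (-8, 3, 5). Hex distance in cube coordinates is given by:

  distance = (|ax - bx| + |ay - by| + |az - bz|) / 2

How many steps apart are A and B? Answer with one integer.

|ax - bx| = |-3 - (-8)| = 5
|ay - by| = |-2 - 3| = 5
|az - bz| = |5 - 5| = 0
distance = (5 + 5 + 0) / 2 = 10 / 2 = 5

Answer: 5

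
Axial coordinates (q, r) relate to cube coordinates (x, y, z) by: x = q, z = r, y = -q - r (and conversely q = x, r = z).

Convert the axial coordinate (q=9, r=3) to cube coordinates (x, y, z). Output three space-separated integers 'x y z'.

x = q = 9
z = r = 3
y = -x - z = -(9) - (3) = -12

Answer: 9 -12 3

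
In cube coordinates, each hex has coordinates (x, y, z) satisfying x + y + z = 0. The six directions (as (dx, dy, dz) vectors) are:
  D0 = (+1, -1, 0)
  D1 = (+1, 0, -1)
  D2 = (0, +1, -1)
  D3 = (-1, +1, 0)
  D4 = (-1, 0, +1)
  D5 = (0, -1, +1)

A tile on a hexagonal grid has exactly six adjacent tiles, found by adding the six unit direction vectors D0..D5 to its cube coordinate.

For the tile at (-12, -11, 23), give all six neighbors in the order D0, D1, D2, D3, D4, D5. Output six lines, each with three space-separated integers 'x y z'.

Answer: -11 -12 23
-11 -11 22
-12 -10 22
-13 -10 23
-13 -11 24
-12 -12 24

Derivation:
Center: (-12, -11, 23). Add each direction:
  D0: (-12, -11, 23) + (1, -1, 0) = (-11, -12, 23)
  D1: (-12, -11, 23) + (1, 0, -1) = (-11, -11, 22)
  D2: (-12, -11, 23) + (0, 1, -1) = (-12, -10, 22)
  D3: (-12, -11, 23) + (-1, 1, 0) = (-13, -10, 23)
  D4: (-12, -11, 23) + (-1, 0, 1) = (-13, -11, 24)
  D5: (-12, -11, 23) + (0, -1, 1) = (-12, -12, 24)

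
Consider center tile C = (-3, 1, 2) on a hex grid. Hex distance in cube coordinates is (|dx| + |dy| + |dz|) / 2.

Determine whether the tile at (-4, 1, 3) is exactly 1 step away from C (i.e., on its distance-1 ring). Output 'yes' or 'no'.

|px - cx| = |-4 - (-3)| = 1
|py - cy| = |1 - 1| = 0
|pz - cz| = |3 - 2| = 1
distance = (1+0+1)/2 = 2/2 = 1
radius = 1; distance == radius -> yes

Answer: yes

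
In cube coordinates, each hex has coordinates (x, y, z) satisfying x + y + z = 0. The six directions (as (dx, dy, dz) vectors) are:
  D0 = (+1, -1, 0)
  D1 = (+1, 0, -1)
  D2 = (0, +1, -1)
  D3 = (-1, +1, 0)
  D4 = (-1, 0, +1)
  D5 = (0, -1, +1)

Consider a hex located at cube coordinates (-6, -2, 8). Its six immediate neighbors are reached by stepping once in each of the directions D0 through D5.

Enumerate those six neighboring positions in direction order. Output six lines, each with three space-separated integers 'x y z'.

Answer: -5 -3 8
-5 -2 7
-6 -1 7
-7 -1 8
-7 -2 9
-6 -3 9

Derivation:
Center: (-6, -2, 8). Add each direction:
  D0: (-6, -2, 8) + (1, -1, 0) = (-5, -3, 8)
  D1: (-6, -2, 8) + (1, 0, -1) = (-5, -2, 7)
  D2: (-6, -2, 8) + (0, 1, -1) = (-6, -1, 7)
  D3: (-6, -2, 8) + (-1, 1, 0) = (-7, -1, 8)
  D4: (-6, -2, 8) + (-1, 0, 1) = (-7, -2, 9)
  D5: (-6, -2, 8) + (0, -1, 1) = (-6, -3, 9)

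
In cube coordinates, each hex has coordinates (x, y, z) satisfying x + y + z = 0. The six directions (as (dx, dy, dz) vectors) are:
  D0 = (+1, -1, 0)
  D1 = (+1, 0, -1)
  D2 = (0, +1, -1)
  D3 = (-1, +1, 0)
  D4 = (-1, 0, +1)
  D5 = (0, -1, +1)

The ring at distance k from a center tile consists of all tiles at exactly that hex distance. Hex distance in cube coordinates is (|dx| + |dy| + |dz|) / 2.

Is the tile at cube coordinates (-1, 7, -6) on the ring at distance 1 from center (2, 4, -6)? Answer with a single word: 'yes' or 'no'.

|px - cx| = |-1 - 2| = 3
|py - cy| = |7 - 4| = 3
|pz - cz| = |-6 - (-6)| = 0
distance = (3+3+0)/2 = 6/2 = 3
radius = 1; distance != radius -> no

Answer: no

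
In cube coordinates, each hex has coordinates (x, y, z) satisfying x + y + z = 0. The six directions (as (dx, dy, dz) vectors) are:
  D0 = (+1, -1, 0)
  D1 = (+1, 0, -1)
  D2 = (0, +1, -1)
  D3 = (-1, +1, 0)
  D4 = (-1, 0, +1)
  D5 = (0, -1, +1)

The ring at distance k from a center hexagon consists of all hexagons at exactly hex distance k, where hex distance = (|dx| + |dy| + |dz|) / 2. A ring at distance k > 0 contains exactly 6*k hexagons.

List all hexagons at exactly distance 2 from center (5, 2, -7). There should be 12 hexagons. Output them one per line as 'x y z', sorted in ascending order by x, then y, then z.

Answer: 3 2 -5
3 3 -6
3 4 -7
4 1 -5
4 4 -8
5 0 -5
5 4 -9
6 0 -6
6 3 -9
7 0 -7
7 1 -8
7 2 -9

Derivation:
Walk ring at distance 2 from (5, 2, -7):
Start at center + D4*2 = (3, 2, -5)
  hex 0: (3, 2, -5)
  hex 1: (4, 1, -5)
  hex 2: (5, 0, -5)
  hex 3: (6, 0, -6)
  hex 4: (7, 0, -7)
  hex 5: (7, 1, -8)
  hex 6: (7, 2, -9)
  hex 7: (6, 3, -9)
  hex 8: (5, 4, -9)
  hex 9: (4, 4, -8)
  hex 10: (3, 4, -7)
  hex 11: (3, 3, -6)
Sorted: 12 hexes.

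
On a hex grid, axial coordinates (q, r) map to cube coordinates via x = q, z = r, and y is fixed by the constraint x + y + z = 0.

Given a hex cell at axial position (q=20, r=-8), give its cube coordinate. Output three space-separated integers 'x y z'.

Answer: 20 -12 -8

Derivation:
x = q = 20
z = r = -8
y = -x - z = -(20) - (-8) = -12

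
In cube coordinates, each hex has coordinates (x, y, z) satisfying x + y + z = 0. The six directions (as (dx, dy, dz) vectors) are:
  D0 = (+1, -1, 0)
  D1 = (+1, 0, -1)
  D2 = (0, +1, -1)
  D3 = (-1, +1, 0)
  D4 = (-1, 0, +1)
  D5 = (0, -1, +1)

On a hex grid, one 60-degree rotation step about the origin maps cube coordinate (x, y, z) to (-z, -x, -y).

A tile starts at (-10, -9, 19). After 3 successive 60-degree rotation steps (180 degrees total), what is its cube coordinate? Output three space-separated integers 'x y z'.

Start: (-10, -9, 19)
Step 1: (-10, -9, 19) -> (-(19), -(-10), -(-9)) = (-19, 10, 9)
Step 2: (-19, 10, 9) -> (-(9), -(-19), -(10)) = (-9, 19, -10)
Step 3: (-9, 19, -10) -> (-(-10), -(-9), -(19)) = (10, 9, -19)

Answer: 10 9 -19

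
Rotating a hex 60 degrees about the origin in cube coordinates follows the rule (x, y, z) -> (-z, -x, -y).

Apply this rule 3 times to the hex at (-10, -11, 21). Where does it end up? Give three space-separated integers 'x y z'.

Start: (-10, -11, 21)
Step 1: (-10, -11, 21) -> (-(21), -(-10), -(-11)) = (-21, 10, 11)
Step 2: (-21, 10, 11) -> (-(11), -(-21), -(10)) = (-11, 21, -10)
Step 3: (-11, 21, -10) -> (-(-10), -(-11), -(21)) = (10, 11, -21)

Answer: 10 11 -21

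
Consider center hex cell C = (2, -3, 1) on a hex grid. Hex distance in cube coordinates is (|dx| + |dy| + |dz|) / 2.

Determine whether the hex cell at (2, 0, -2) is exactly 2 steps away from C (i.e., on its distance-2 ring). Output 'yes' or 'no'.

|px - cx| = |2 - 2| = 0
|py - cy| = |0 - (-3)| = 3
|pz - cz| = |-2 - 1| = 3
distance = (0+3+3)/2 = 6/2 = 3
radius = 2; distance != radius -> no

Answer: no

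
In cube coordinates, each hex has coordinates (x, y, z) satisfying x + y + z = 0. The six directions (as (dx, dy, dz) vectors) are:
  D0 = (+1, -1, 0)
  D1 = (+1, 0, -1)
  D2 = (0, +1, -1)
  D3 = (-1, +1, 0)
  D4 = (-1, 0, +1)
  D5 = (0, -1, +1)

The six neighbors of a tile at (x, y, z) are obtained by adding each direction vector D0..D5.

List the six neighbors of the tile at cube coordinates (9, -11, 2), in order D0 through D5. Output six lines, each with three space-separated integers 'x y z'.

Center: (9, -11, 2). Add each direction:
  D0: (9, -11, 2) + (1, -1, 0) = (10, -12, 2)
  D1: (9, -11, 2) + (1, 0, -1) = (10, -11, 1)
  D2: (9, -11, 2) + (0, 1, -1) = (9, -10, 1)
  D3: (9, -11, 2) + (-1, 1, 0) = (8, -10, 2)
  D4: (9, -11, 2) + (-1, 0, 1) = (8, -11, 3)
  D5: (9, -11, 2) + (0, -1, 1) = (9, -12, 3)

Answer: 10 -12 2
10 -11 1
9 -10 1
8 -10 2
8 -11 3
9 -12 3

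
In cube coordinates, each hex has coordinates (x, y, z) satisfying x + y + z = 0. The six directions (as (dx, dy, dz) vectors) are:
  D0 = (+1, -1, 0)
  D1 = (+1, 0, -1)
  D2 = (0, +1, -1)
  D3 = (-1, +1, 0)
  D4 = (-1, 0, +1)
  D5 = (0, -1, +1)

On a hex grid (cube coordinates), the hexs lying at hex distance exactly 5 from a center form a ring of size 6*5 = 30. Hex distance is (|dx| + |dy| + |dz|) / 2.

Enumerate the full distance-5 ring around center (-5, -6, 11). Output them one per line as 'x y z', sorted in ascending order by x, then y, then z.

Answer: -10 -6 16
-10 -5 15
-10 -4 14
-10 -3 13
-10 -2 12
-10 -1 11
-9 -7 16
-9 -1 10
-8 -8 16
-8 -1 9
-7 -9 16
-7 -1 8
-6 -10 16
-6 -1 7
-5 -11 16
-5 -1 6
-4 -11 15
-4 -2 6
-3 -11 14
-3 -3 6
-2 -11 13
-2 -4 6
-1 -11 12
-1 -5 6
0 -11 11
0 -10 10
0 -9 9
0 -8 8
0 -7 7
0 -6 6

Derivation:
Walk ring at distance 5 from (-5, -6, 11):
Start at center + D4*5 = (-10, -6, 16)
  hex 0: (-10, -6, 16)
  hex 1: (-9, -7, 16)
  hex 2: (-8, -8, 16)
  hex 3: (-7, -9, 16)
  hex 4: (-6, -10, 16)
  hex 5: (-5, -11, 16)
  hex 6: (-4, -11, 15)
  hex 7: (-3, -11, 14)
  hex 8: (-2, -11, 13)
  hex 9: (-1, -11, 12)
  hex 10: (0, -11, 11)
  hex 11: (0, -10, 10)
  hex 12: (0, -9, 9)
  hex 13: (0, -8, 8)
  hex 14: (0, -7, 7)
  hex 15: (0, -6, 6)
  hex 16: (-1, -5, 6)
  hex 17: (-2, -4, 6)
  hex 18: (-3, -3, 6)
  hex 19: (-4, -2, 6)
  hex 20: (-5, -1, 6)
  hex 21: (-6, -1, 7)
  hex 22: (-7, -1, 8)
  hex 23: (-8, -1, 9)
  hex 24: (-9, -1, 10)
  hex 25: (-10, -1, 11)
  hex 26: (-10, -2, 12)
  hex 27: (-10, -3, 13)
  hex 28: (-10, -4, 14)
  hex 29: (-10, -5, 15)
Sorted: 30 hexes.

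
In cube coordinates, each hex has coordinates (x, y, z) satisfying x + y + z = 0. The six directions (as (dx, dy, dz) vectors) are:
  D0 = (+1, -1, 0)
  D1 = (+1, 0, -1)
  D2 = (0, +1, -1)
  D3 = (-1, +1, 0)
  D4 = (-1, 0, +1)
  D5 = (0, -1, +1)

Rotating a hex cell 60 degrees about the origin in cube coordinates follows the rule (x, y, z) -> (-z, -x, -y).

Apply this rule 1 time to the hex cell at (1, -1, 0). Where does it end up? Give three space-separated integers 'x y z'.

Start: (1, -1, 0)
Step 1: (1, -1, 0) -> (-(0), -(1), -(-1)) = (0, -1, 1)

Answer: 0 -1 1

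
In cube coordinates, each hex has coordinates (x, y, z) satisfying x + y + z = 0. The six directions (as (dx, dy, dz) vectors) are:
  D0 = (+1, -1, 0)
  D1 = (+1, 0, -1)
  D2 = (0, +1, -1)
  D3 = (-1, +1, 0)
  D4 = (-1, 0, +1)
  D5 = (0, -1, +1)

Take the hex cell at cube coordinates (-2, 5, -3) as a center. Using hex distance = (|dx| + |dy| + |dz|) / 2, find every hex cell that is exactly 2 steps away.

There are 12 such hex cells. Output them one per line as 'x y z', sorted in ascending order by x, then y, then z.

Walk ring at distance 2 from (-2, 5, -3):
Start at center + D4*2 = (-4, 5, -1)
  hex 0: (-4, 5, -1)
  hex 1: (-3, 4, -1)
  hex 2: (-2, 3, -1)
  hex 3: (-1, 3, -2)
  hex 4: (0, 3, -3)
  hex 5: (0, 4, -4)
  hex 6: (0, 5, -5)
  hex 7: (-1, 6, -5)
  hex 8: (-2, 7, -5)
  hex 9: (-3, 7, -4)
  hex 10: (-4, 7, -3)
  hex 11: (-4, 6, -2)
Sorted: 12 hexes.

Answer: -4 5 -1
-4 6 -2
-4 7 -3
-3 4 -1
-3 7 -4
-2 3 -1
-2 7 -5
-1 3 -2
-1 6 -5
0 3 -3
0 4 -4
0 5 -5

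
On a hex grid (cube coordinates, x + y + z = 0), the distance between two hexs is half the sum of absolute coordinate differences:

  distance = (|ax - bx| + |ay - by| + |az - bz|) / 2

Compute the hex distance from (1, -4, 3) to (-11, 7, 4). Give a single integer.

|ax - bx| = |1 - (-11)| = 12
|ay - by| = |-4 - 7| = 11
|az - bz| = |3 - 4| = 1
distance = (12 + 11 + 1) / 2 = 24 / 2 = 12

Answer: 12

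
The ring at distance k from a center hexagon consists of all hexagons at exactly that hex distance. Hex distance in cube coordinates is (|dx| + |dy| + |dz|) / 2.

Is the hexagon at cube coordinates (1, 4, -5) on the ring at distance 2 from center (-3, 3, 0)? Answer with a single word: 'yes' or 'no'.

|px - cx| = |1 - (-3)| = 4
|py - cy| = |4 - 3| = 1
|pz - cz| = |-5 - 0| = 5
distance = (4+1+5)/2 = 10/2 = 5
radius = 2; distance != radius -> no

Answer: no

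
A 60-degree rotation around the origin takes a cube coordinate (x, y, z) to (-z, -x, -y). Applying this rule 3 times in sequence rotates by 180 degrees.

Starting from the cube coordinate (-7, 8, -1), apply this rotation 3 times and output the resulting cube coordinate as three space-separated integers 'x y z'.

Answer: 7 -8 1

Derivation:
Start: (-7, 8, -1)
Step 1: (-7, 8, -1) -> (-(-1), -(-7), -(8)) = (1, 7, -8)
Step 2: (1, 7, -8) -> (-(-8), -(1), -(7)) = (8, -1, -7)
Step 3: (8, -1, -7) -> (-(-7), -(8), -(-1)) = (7, -8, 1)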